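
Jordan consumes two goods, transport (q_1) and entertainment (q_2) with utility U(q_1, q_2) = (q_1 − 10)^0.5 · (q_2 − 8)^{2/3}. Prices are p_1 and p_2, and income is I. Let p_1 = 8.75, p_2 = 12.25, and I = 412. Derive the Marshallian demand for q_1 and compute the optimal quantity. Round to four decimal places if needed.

q_1* = 21.0939

After buying the subsistence bundle (10, 8), a share 3/7 of the remaining income goes to q_1: q_1* = 10 + 3/7·(I − 10p_1 − 8p_2)/p_1.
Discretionary income = 412 − 10·8.75 − 8·12.25 = 226.5; q_1* = 10 + 3/7·226.5/8.75 = 21.0939.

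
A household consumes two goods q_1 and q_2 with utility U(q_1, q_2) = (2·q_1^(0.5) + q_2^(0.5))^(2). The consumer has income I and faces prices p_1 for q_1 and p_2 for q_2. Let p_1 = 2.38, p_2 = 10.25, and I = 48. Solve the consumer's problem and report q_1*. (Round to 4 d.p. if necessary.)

q_1* = 19.0616

From the CES first-order condition, 2·(q_2/q_1)^(0.5) = p_1/p_2.
Solve for the ratio: q_2/q_1 = [(1/2)·p_1/p_2]^(2).
With the ratio pinned down, the budget gives q_1* = I/(p_1 + p_2·(q_2/q_1)) and q_2* = (q_2/q_1)·q_1*.
Numerically q_2/q_1 = 0.013479, so q_1* = 48/(2.38 + 10.25·0.013479) = 19.0616.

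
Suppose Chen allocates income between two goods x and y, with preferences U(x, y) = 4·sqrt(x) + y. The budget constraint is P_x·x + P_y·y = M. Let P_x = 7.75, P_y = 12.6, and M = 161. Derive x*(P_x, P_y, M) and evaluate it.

x* = 10.573

Set MRS = P_x/P_y: 2·x^(−1/2) = P_x/P_y.
Thus x* = (2·P_y/P_x)² — independent of M — with the rest of income spent on y.
Plugging in: x* = (2·12.6/7.75)² = 10.573.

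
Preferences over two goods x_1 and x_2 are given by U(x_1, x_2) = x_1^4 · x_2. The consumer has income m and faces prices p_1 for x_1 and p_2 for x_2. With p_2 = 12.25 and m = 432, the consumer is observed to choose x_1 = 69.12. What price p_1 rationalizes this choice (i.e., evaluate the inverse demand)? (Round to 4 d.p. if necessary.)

MU_x_1/MU_x_2 = (4·x_2)/(x_1); tangency sets this equal to p_1/p_2.
Rearranging, p_2·x_2 = (1/4)·p_1·x_1. Substituting into the budget gives p_1·x_1·(1 + (1/4)) = m.
Demand: x_1*(p_1,p_2,m) = 0.8·m/p_1 and x_2* = 0.2·m/p_2.
Set x_1* = 69.12 in the demand function and solve for p_1: p_1 = 5.

p_1 = 5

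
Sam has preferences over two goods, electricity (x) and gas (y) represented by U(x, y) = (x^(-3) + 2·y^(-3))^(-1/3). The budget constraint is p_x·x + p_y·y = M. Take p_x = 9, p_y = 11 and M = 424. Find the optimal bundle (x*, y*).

x* = 19.775, y* = 22.3659

Substitute y = (y/x)·x into the budget: x* = M/(p_x + p_y·(y/x)).
Numerically y/x = 1.131019, so x* = 424/(9 + 11·1.131019) = 19.775 and y* = 1.131019·19.775 = 22.3659.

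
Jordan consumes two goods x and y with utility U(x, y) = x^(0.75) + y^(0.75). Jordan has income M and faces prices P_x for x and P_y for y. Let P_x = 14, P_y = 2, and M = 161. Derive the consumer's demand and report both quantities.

MRS = MU_x/MU_y = (y/x)^(0.25). Set equal to P_x/P_y.
Hence y/x = (P_x/P_y)^(1/(0.25)), i.e. raised to the 4 power.
Substitute y = (y/x)·x into the budget: x* = M/(P_x + P_y·(y/x)).
Numerically y/x = 2401, so x* = 161/(14 + 2·2401) = 0.0334 and y* = 2401·0.0334 = 80.266.

x* = 0.0334, y* = 80.266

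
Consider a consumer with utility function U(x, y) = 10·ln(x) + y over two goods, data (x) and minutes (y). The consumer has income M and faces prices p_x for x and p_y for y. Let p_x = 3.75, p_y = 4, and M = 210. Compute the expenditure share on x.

share on x = 0.1905

MU_x = 10/x, MU_y = 1. Tangency: 10/x = p_x/p_y.
So x*(p_x,p_y) = 10·p_y/p_x, independent of income; and y* = (M − 10·p_y)/p_y.
At the given prices: x* = 10·4/3.75 = 10.6667, and y* = 42.5.
Expenditure on x: 3.75·10.6667 = 40; share = 0.1905.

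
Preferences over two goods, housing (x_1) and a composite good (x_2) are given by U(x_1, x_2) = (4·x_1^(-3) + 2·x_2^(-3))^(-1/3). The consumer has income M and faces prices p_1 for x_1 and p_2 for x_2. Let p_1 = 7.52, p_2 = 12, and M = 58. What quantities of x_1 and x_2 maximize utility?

x_1* = 3.5156, x_2* = 2.6302

From the CES first-order condition, 2·(x_2/x_1)^(4) = p_1/p_2.
Solve for the ratio: x_2/x_1 = [(1/2)·p_1/p_2]^(0.25).
With the ratio pinned down, the budget gives x_1* = M/(p_1 + p_2·(x_2/x_1)) and x_2* = (x_2/x_1)·x_1*.
Numerically x_2/x_1 = 0.748172, so x_1* = 58/(7.52 + 12·0.748172) = 3.5156 and x_2* = 0.748172·3.5156 = 2.6302.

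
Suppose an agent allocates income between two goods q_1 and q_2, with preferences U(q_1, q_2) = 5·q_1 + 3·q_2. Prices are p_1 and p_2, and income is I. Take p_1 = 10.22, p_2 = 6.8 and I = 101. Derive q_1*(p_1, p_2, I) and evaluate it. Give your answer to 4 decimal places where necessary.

Linear utility — the consumer picks whichever good has higher MU/price: 5/10.22 = 0.4892 vs 3/6.8 = 0.4412.
q_1 gives more utility per dollar, so spend all income on q_1: q_1* = I/p_1, q_2* = 0.
Numerically: q_1* = 9.8826, q_2* = 0.

q_1* = 9.8826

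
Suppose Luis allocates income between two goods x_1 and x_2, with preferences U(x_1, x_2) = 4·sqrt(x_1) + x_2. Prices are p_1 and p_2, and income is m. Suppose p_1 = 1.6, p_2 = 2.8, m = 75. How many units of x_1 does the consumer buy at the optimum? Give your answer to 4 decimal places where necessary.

Set MRS = p_1/p_2: 2·x_1^(−1/2) = p_1/p_2.
Thus x_1* = (2·p_2/p_1)² — independent of m — with the rest of income spent on x_2.
Plugging in: x_1* = (2·2.8/1.6)² = 12.25.

x_1* = 12.25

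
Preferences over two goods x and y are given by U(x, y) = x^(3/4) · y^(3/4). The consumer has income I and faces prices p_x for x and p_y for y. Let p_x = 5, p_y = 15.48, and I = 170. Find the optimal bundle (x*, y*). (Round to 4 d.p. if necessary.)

Demand: x*(p_x,p_y,I) = 0.5·I/p_x and y* = 0.5·I/p_y.
At p_x=5, p_y=15.48, I=170: x* = 0.5·170/5 = 17, y* = 5.491.

x* = 17, y* = 5.491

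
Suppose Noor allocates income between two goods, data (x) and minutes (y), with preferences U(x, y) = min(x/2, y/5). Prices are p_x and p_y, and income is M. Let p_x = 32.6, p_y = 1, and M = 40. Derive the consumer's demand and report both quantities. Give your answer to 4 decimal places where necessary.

With perfect complements, no substitution: consume in ratio x:y = 2:5.
Budget: p_x·x + p_y·(5/2)·x = M, so (2·p_x + 5·p_y)·x = 2·M.
Demand: x*(p_x,p_y,M) = 2·M/(2·p_x + 5·p_y), y* = 5·M/(2·p_x + 5·p_y).
Here 2·32.6 + 5·1 = 70.2, giving x* = 1.1396 and y* = 2.849.

x* = 1.1396, y* = 2.849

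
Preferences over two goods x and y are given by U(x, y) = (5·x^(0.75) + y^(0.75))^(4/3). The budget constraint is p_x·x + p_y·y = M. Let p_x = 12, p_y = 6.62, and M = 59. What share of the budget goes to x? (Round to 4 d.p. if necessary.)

share on x = 0.9906

With the ratio pinned down, the budget gives x* = M/(p_x + p_y·(y/x)) and y* = (y/x)·x*.
Numerically y/x = 0.017275, so x* = 59/(12 + 6.62·0.017275) = 4.8703 and y* = 0.017275·4.8703 = 0.0841.
Expenditure on x: 12·4.8703 = 58.443; share = 0.9906.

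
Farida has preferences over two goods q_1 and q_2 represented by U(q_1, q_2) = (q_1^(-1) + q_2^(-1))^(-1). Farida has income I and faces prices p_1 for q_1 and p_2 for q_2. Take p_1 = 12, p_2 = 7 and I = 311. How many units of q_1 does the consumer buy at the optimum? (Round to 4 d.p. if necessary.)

MU_q_1 ∝ q_1^(-2), MU_q_2 ∝ q_2^(-2), so MRS = (q_2/q_1)^(2) = p_1/p_2.
Hence q_2/q_1 = (p_1/p_2)^(1/(2)), i.e. raised to the 0.5 power.
Substitute q_2 = (q_2/q_1)·q_1 into the budget: q_1* = I/(p_1 + p_2·(q_2/q_1)).
Numerically q_2/q_1 = 1.309307, so q_1* = 311/(12 + 7·1.309307) = 14.694.

q_1* = 14.694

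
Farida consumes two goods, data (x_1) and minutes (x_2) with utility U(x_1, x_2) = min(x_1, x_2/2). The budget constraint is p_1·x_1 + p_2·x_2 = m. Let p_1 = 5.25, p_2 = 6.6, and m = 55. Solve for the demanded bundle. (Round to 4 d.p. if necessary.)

With perfect complements, no substitution: consume in ratio x_1:x_2 = 1:2.
Budget: p_1·x_1 + p_2·2·x_1 = m, so (p_1 + 2·p_2)·x_1 = m.
Demand: x_1*(p_1,p_2,m) = m/(p_1 + 2·p_2), x_2* = 2·m/(p_1 + 2·p_2).
Here 5.25 + 2·6.6 = 18.45, giving x_1* = 2.981 and x_2* = 5.9621.

x_1* = 2.981, x_2* = 5.9621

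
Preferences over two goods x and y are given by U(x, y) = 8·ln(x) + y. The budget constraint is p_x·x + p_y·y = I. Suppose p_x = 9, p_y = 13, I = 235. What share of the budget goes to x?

share on x = 0.4426

Set MRS = p_x/p_y: (8/x)/1 = p_x/p_y.
So x*(p_x,p_y) = 8·p_y/p_x, independent of income; and y* = (I − 8·p_y)/p_y.
At the given prices: x* = 8·13/9 = 11.5556, and y* = 10.0769.
Expenditure on x: 9·11.5556 = 104; share = 0.4426.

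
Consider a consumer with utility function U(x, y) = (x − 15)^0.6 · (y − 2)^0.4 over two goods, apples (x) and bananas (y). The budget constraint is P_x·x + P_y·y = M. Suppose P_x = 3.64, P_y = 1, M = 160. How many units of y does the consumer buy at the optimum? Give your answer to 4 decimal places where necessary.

y* = 43.36

This is Cobb-Douglas in (x−15, y−2): tangency gives 0.6·P_y·(y−2) = 0.4·P_x·(x−15).
Substituting into the budget: x* = 15 + 0.6·(M − 15·P_x − 2·P_y)/P_x, and y* = 2 + 0.4·(…)/P_y.
Discretionary income = 160 − 15·3.64 − 2·1 = 103.4; y* = 2 + 0.4·103.4/1 = 43.36.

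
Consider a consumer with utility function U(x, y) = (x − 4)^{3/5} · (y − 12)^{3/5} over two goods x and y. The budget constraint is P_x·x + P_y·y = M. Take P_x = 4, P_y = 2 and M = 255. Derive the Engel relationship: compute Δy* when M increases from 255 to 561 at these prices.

This is Cobb-Douglas in (x−4, y−12): tangency gives 0.6·P_y·(y−12) = 0.6·P_x·(x−4).
After buying the subsistence bundle (4, 12), a share 0.5 of the remaining income goes to x: x* = 4 + 0.5·(M − 4P_x − 12P_y)/P_x.
Discretionary income = 255 − 4·4 − 12·2 = 215; y* = 12 + 0.5·215/2 = 65.75.
At M' = 561: y* = 142.25. Change: 142.25 − 65.75 = 76.5.

Δy* = 76.5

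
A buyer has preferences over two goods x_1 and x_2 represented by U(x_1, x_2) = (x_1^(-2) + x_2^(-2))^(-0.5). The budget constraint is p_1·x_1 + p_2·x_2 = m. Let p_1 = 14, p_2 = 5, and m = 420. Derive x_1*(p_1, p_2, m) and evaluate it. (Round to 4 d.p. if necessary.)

Substitute x_2 = (x_2/x_1)·x_1 into the budget: x_1* = m/(p_1 + p_2·(x_2/x_1)).
Numerically x_2/x_1 = 1.40946, so x_1* = 420/(14 + 5·1.40946) = 19.9551.

x_1* = 19.9551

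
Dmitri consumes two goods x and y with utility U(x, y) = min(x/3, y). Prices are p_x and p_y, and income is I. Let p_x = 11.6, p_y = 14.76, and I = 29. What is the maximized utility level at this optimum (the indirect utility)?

With perfect complements, no substitution: consume in ratio x:y = 3:1.
Budget: p_x·x + p_y·(1/3)·x = I, so (3·p_x + p_y)·x = 3·I.
Demand: x*(p_x,p_y,I) = 3·I/(3·p_x + p_y), y* = I/(3·p_x + p_y).
Here 3·11.6 + 14.76 = 49.56, giving x* = 1.7554 and y* = 0.5851.
Utility at the optimum: U(1.7554, 0.5851) = 0.5851.

V = 0.5851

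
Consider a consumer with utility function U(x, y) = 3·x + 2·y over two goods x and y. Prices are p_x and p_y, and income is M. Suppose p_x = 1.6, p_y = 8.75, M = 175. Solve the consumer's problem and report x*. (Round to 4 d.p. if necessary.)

Perfect substitutes: compare marginal utility per dollar. 3/p_x vs 2/p_y → 1.875 vs 0.2286.
x gives more utility per dollar, so spend all income on x: x* = M/p_x, y* = 0.
Numerically: x* = 109.375, y* = 0.

x* = 109.375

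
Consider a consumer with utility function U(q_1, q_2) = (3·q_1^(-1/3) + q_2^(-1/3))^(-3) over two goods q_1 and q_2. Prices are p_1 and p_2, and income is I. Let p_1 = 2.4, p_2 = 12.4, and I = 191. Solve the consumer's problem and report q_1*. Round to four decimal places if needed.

MU_q_1 ∝ 3·q_1^(-4/3), MU_q_2 ∝ q_2^(-4/3), so MRS = 3·(q_2/q_1)^(4/3) = p_1/p_2.
Hence q_2/q_1 = ((1/3)·p_1/p_2)^(1/(4/3)), i.e. raised to the 0.75 power.
Substitute q_2 = (q_2/q_1)·q_1 into the budget: q_1* = I/(p_1 + p_2·(q_2/q_1)).
Numerically q_2/q_1 = 0.128012, so q_1* = 191/(2.4 + 12.4·0.128012) = 47.9015.

q_1* = 47.9015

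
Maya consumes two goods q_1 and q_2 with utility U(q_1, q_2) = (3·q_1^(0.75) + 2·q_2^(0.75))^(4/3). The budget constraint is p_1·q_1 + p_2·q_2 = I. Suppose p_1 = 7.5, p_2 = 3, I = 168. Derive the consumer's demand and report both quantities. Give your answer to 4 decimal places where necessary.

q_1* = 5.4816, q_2* = 42.2961

From the CES first-order condition, (3/2)·(q_2/q_1)^(0.25) = p_1/p_2.
Hence q_2/q_1 = ((2/3)·p_1/p_2)^(1/(0.25)), i.e. raised to the 4 power.
With the ratio pinned down, the budget gives q_1* = I/(p_1 + p_2·(q_2/q_1)) and q_2* = (q_2/q_1)·q_1*.
Numerically q_2/q_1 = 7.716049, so q_1* = 168/(7.5 + 3·7.716049) = 5.4816 and q_2* = 7.716049·5.4816 = 42.2961.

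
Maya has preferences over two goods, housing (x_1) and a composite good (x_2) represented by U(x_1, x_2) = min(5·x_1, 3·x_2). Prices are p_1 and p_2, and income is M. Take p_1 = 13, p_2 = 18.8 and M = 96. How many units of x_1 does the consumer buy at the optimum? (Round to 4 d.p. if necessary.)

x_1* = 2.1654

Demand: x_1*(p_1,p_2,M) = 3·M/(3·p_1 + 5·p_2), x_2* = 5·M/(3·p_1 + 5·p_2).
Here 3·13 + 5·18.8 = 133, giving x_1* = 2.1654.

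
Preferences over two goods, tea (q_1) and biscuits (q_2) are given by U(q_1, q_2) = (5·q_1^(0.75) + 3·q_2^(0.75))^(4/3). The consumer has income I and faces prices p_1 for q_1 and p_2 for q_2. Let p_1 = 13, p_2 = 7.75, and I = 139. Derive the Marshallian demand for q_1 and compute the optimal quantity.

MU_q_1 ∝ 5·q_1^(-0.25), MU_q_2 ∝ 3·q_2^(-0.25), so MRS = (5/3)·(q_2/q_1)^(0.25) = p_1/p_2.
Solve for the ratio: q_2/q_1 = [(3/5)·p_1/p_2]^(4).
With the ratio pinned down, the budget gives q_1* = I/(p_1 + p_2·(q_2/q_1)) and q_2* = (q_2/q_1)·q_1*.
Numerically q_2/q_1 = 1.026057, so q_1* = 139/(13 + 7.75·1.026057) = 6.6342.

q_1* = 6.6342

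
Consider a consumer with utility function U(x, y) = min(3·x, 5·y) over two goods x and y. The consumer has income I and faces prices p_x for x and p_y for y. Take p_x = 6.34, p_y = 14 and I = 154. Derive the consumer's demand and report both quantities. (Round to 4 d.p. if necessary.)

x* = 10.4478, y* = 6.2687

Leontief preferences: the optimum is at the kink where x/5 = y/3, i.e. y = (3/5)·x.
Budget: p_x·x + p_y·(3/5)·x = I, so (5·p_x + 3·p_y)·x = 5·I.
Demand: x*(p_x,p_y,I) = 5·I/(5·p_x + 3·p_y), y* = 3·I/(5·p_x + 3·p_y).
Here 5·6.34 + 3·14 = 73.7, giving x* = 10.4478 and y* = 6.2687.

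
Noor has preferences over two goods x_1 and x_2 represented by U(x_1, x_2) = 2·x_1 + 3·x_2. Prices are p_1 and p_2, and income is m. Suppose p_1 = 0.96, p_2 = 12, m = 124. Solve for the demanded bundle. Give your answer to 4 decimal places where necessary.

x_1* = 129.1667, x_2* = 0

Linear utility — the consumer picks whichever good has higher MU/price: 2/0.96 = 2.0833 vs 3/12 = 0.25.
x_1 gives more utility per dollar, so spend all income on x_1: x_1* = m/p_1, x_2* = 0.
Numerically: x_1* = 129.1667, x_2* = 0.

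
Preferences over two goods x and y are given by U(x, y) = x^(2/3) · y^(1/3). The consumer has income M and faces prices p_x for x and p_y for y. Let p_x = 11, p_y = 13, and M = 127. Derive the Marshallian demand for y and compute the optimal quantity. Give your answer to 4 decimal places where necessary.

Tangency: MRS = 2·y/x = p_x/p_y.
Rearranging, p_y·y = (1/2)·p_x·x. Substituting into the budget gives p_x·x·(1 + (1/2)) = M.
Demand: x*(p_x,p_y,M) = 2/3·M/p_x and y* = 1/3·M/p_y.
At p_x=11, p_y=13, M=127: y* = 1/3·127/13 = 3.2564.

y* = 3.2564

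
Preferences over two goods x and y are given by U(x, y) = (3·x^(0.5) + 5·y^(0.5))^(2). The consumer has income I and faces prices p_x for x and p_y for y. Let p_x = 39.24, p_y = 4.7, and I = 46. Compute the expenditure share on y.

MU_x ∝ 3·x^(-0.5), MU_y ∝ 5·y^(-0.5), so MRS = (3/5)·(y/x)^(0.5) = p_x/p_y.
Hence y/x = ((5/3)·p_x/p_y)^(1/(0.5)), i.e. raised to the 2 power.
With the ratio pinned down, the budget gives x* = I/(p_x + p_y·(y/x)) and y* = (y/x)·x*.
Numerically y/x = 193.624264, so x* = 46/(39.24 + 4.7·193.624264) = 0.0485 and y* = 193.624264·0.0485 = 9.3827.
Expenditure on y: 4.7·9.3827 = 44.0985; share = 0.9587.

share on y = 0.9587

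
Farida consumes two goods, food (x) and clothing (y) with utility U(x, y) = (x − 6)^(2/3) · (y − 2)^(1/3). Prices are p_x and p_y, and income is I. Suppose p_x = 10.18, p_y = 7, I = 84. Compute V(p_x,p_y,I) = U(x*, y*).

V = 0.5253

This is Cobb-Douglas in (x−6, y−2): tangency gives 2/3·p_y·(y−2) = 1/3·p_x·(x−6).
After buying the subsistence bundle (6, 2), a share 2/3 of the remaining income goes to x: x* = 6 + 2/3·(I − 6p_x − 2p_y)/p_x.
Discretionary income = 84 − 6·10.18 − 2·7 = 8.92; x* = 6 + 2/3·8.92/10.18 = 6.5842; y* = 2 + 1/3·8.92/7 = 2.4248.
Utility at the optimum: U(6.5842, 2.4248) = 0.5253.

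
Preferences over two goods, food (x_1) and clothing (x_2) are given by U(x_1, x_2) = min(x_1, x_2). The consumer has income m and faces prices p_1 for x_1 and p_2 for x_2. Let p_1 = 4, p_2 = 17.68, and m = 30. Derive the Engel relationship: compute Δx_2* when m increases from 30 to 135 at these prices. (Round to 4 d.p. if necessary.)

Δx_2* = 4.8432

Leontief preferences: the optimum is at the kink where x_1/1 = x_2/1, i.e. x_2 = x_1.
Budget: p_1·x_1 + p_2·x_1 = m, so (p_1 + p_2)·x_1 = m.
Demand: x_1*(p_1,p_2,m) = m/(p_1 + p_2), x_2* = m/(p_1 + p_2).
Here 4 + 17.68 = 21.68, giving x_2* = 1.3838.
At m' = 135: x_2* = 6.2269. Change: 6.2269 − 1.3838 = 4.8432.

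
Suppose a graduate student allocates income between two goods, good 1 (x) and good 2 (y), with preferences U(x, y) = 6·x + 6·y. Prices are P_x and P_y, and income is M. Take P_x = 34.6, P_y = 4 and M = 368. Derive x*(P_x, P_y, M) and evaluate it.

Linear utility — the consumer picks whichever good has higher MU/price: 6/34.6 = 0.1734 vs 6/4 = 1.5.
y gives more utility per dollar, so spend all income on y: y* = M/P_y, x* = 0.
Numerically: x* = 0, y* = 92.

x* = 0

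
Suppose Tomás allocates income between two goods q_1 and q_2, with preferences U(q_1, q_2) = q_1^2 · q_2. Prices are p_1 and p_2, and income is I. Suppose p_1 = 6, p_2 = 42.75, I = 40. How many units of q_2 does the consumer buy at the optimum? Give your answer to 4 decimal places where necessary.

q_2* = 0.3119

At p_1=6, p_2=42.75, I=40: q_2* = 1/3·40/42.75 = 0.3119.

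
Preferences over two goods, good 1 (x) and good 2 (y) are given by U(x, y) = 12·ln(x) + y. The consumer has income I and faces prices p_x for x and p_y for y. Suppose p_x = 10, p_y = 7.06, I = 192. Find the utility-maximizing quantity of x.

So x*(p_x,p_y) = 12·p_y/p_x, independent of income; and y* = (I − 12·p_y)/p_y.
At the given prices: x* = 12·7.06/10 = 8.472.

x* = 8.472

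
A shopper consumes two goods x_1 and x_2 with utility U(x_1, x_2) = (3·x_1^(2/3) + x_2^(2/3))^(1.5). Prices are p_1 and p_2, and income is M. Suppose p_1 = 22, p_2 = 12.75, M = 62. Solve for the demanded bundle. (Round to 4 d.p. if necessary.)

MRS = MU_x_1/MU_x_2 = 3·(x_2/x_1)^(1/3). Set equal to p_1/p_2.
Solve for the ratio: x_2/x_1 = [(1/3)·p_1/p_2]^(3).
Substitute x_2 = (x_2/x_1)·x_1 into the budget: x_1* = M/(p_1 + p_2·(x_2/x_1)).
Numerically x_2/x_1 = 0.190271, so x_1* = 62/(22 + 12.75·0.190271) = 2.5383 and x_2* = 0.190271·2.5383 = 0.483.

x_1* = 2.5383, x_2* = 0.483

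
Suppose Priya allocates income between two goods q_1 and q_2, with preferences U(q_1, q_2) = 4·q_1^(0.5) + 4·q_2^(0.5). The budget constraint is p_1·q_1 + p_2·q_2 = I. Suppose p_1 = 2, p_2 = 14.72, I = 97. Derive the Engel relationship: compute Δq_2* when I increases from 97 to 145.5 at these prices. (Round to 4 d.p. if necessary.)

From the CES first-order condition, (q_2/q_1)^(0.5) = p_1/p_2.
Solve for the ratio: q_2/q_1 = [p_1/p_2]^(2).
With the ratio pinned down, the budget gives q_1* = I/(p_1 + p_2·(q_2/q_1)) and q_2* = (q_2/q_1)·q_1*.
Numerically q_2/q_1 = 0.018461, so q_1* = 97/(2 + 14.72·0.018461) = 42.6986 and q_2* = 0.018461·42.6986 = 0.7882.
At I' = 145.5: q_2* = 1.1824. Change: 1.1824 − 0.7882 = 0.3941.

Δq_2* = 0.3941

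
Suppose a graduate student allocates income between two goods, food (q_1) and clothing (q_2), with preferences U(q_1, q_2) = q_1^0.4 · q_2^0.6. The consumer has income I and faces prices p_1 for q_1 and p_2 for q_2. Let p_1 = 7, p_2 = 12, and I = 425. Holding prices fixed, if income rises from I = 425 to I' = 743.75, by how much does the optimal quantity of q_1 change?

Δq_1* = 18.2143

The MRS is (2/3)·q_2/q_1. Set MRS = p_1/p_2.
So 0.4·p_2·q_2 = 0.6·p_1·q_1; combined with the budget, a share 0.4 of income goes to q_1.
Demand: q_1*(p_1,p_2,I) = 0.4·I/p_1 and q_2* = 0.6·I/p_2.
At p_1=7, p_2=12, I=425: q_1* = 0.4·425/7 = 24.2857.
At I' = 743.75: q_1* = 42.5. Change: 42.5 − 24.2857 = 18.2143.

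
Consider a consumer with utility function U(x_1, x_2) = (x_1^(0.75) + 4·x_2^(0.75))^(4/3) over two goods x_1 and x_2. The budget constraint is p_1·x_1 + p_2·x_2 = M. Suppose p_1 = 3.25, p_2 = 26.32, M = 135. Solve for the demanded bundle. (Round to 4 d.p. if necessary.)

x_1* = 28.029, x_2* = 1.6682

Substitute x_2 = (x_2/x_1)·x_1 into the budget: x_1* = M/(p_1 + p_2·(x_2/x_1)).
Numerically x_2/x_1 = 0.059515, so x_1* = 135/(3.25 + 26.32·0.059515) = 28.029 and x_2* = 0.059515·28.029 = 1.6682.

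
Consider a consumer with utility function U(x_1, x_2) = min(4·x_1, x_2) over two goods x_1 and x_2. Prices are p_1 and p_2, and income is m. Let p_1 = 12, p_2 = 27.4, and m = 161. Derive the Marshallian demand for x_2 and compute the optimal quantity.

Leontief preferences: the optimum is at the kink where x_1/1 = x_2/4, i.e. x_2 = 4·x_1.
Budget: p_1·x_1 + p_2·4·x_1 = m, so (p_1 + 4·p_2)·x_1 = m.
Demand: x_1*(p_1,p_2,m) = m/(p_1 + 4·p_2), x_2* = 4·m/(p_1 + 4·p_2).
Here 12 + 4·27.4 = 121.6, giving x_2* = 5.2961.

x_2* = 5.2961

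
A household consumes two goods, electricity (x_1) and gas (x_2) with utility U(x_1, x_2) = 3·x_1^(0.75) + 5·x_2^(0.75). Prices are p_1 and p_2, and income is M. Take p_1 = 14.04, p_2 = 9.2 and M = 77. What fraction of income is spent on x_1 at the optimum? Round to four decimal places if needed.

share on x_1 = 0.0352

MRS = MU_x_1/MU_x_2 = (3/5)·(x_2/x_1)^(0.25). Set equal to p_1/p_2.
Hence x_2/x_1 = ((5/3)·p_1/p_2)^(1/(0.25)), i.e. raised to the 4 power.
Substitute x_2 = (x_2/x_1)·x_1 into the budget: x_1* = M/(p_1 + p_2·(x_2/x_1)).
Numerically x_2/x_1 = 41.851605, so x_1* = 77/(14.04 + 9.2·41.851605) = 0.1929 and x_2* = 41.851605·0.1929 = 8.0751.
Expenditure on x_1: 14.04·0.1929 = 2.709; share = 0.0352.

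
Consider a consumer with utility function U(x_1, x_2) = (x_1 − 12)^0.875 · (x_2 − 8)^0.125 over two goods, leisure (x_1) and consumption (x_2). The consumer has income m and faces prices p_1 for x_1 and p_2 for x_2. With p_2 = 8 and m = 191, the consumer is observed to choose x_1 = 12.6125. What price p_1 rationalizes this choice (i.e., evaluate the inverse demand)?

Let x_1' = x_1−12, x_2' = x_2−8. MRS = 7·x_2'/x_1' = p_1/p_2.
After buying the subsistence bundle (12, 8), a share 0.875 of the remaining income goes to x_1: x_1* = 12 + 0.875·(m − 12p_1 − 8p_2)/p_1.
Set x_1* = 12.6125 in the demand function and solve for p_1: p_1 = 10.

p_1 = 10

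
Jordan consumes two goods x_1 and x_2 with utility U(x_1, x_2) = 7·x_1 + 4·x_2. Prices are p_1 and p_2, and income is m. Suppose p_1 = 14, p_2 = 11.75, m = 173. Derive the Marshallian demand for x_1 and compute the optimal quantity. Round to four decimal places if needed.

x_1* = 12.3571

Linear utility — the consumer picks whichever good has higher MU/price: 7/14 = 0.5 vs 4/11.75 = 0.3404.
x_1 gives more utility per dollar, so spend all income on x_1: x_1* = m/p_1, x_2* = 0.
Numerically: x_1* = 12.3571, x_2* = 0.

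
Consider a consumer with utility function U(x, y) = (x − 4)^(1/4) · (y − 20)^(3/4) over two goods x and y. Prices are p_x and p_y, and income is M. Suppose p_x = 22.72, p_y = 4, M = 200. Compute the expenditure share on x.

share on x = 0.4908

Let x' = x−4, y' = y−20. MRS = (1/3)·y'/x' = p_x/p_y.
After buying the subsistence bundle (4, 20), a share 0.25 of the remaining income goes to x: x* = 4 + 0.25·(M − 4p_x − 20p_y)/p_x.
Discretionary income = 200 − 4·22.72 − 20·4 = 29.12; x* = 4 + 0.25·29.12/22.72 = 4.3204; y* = 20 + 0.75·29.12/4 = 25.46.
Expenditure on x: 22.72·4.3204 = 98.16; share = 0.4908.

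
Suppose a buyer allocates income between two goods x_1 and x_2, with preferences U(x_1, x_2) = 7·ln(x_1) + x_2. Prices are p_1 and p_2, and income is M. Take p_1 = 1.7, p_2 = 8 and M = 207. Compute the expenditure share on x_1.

So x_1*(p_1,p_2) = 7·p_2/p_1, independent of income; and x_2* = (M − 7·p_2)/p_2.
At the given prices: x_1* = 7·8/1.7 = 32.9412, and x_2* = 18.875.
Expenditure on x_1: 1.7·32.9412 = 56; share = 0.2705.

share on x_1 = 0.2705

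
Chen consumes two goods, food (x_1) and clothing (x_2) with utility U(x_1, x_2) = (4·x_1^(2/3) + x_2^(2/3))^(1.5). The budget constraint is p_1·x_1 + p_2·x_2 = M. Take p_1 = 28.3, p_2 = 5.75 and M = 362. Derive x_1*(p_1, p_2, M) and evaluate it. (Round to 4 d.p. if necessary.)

x_1* = 9.2794

Substitute x_2 = (x_2/x_1)·x_1 into the budget: x_1* = M/(p_1 + p_2·(x_2/x_1)).
Numerically x_2/x_1 = 1.862841, so x_1* = 362/(28.3 + 5.75·1.862841) = 9.2794.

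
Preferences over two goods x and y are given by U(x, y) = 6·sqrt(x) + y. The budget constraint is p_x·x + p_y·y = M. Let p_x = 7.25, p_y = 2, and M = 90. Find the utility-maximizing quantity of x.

Set MRS = p_x/p_y: 3·x^(−1/2) = p_x/p_y.
Thus x* = (3·p_y/p_x)² — independent of M — with the rest of income spent on y.
Plugging in: x* = (3·2/7.25)² = 0.6849.

x* = 0.6849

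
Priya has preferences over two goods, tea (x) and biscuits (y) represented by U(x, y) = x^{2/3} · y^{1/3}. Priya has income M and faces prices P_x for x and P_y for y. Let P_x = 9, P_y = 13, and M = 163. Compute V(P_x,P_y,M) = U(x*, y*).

Tangency: MRS = 2·y/x = P_x/P_y.
Rearranging, P_y·y = (1/2)·P_x·x. Substituting into the budget gives P_x·x·(1 + (1/2)) = M.
Demand: x*(P_x,P_y,M) = 2/3·M/P_x and y* = 1/3·M/P_y.
At P_x=9, P_y=13, M=163: x* = 2/3·163/9 = 12.0741, y* = 4.1795.
Utility at the optimum: U(12.0741, 4.1795) = 8.4777.

V = 8.4777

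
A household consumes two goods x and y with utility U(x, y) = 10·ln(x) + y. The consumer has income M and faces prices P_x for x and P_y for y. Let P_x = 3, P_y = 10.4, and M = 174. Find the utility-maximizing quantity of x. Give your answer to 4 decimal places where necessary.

At the given prices: x* = 10·10.4/3 = 34.6667.

x* = 34.6667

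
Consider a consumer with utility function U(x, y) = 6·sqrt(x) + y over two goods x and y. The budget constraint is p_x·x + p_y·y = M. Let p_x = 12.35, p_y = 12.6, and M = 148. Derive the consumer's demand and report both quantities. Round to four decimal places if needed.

MU_x = 3/√x, MU_y = 1. Tangency: 3/√x = p_x/p_y.
Thus x* = (3·p_y/p_x)² — independent of M — with the rest of income spent on y.
Plugging in: x* = (3·12.6/12.35)² = 9.3681, y* = 2.5638.

x* = 9.3681, y* = 2.5638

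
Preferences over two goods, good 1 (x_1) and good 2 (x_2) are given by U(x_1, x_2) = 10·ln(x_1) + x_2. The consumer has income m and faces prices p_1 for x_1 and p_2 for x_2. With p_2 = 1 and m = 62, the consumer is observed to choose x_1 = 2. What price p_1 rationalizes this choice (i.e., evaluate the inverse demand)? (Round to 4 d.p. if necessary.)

p_1 = 5

Set MRS = p_1/p_2: (10/x_1)/1 = p_1/p_2.
So x_1*(p_1,p_2) = 10·p_2/p_1, independent of income; and x_2* = (m − 10·p_2)/p_2.
Set x_1* = 2 in the demand function and solve for p_1: p_1 = 5.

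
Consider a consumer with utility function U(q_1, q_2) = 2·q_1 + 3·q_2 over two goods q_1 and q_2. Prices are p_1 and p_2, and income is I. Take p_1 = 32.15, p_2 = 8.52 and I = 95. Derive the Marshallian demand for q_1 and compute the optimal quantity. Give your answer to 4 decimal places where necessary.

Perfect substitutes: compare marginal utility per dollar. 2/p_1 vs 3/p_2 → 0.0622 vs 0.3521.
q_2 gives more utility per dollar, so spend all income on q_2: q_2* = I/p_2, q_1* = 0.
Numerically: q_1* = 0, q_2* = 11.1502.

q_1* = 0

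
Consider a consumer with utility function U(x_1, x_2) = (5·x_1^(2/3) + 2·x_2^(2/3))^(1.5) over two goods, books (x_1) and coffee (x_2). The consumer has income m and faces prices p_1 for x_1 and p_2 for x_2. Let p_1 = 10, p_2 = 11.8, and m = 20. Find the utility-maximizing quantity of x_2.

MRS = MU_x_1/MU_x_2 = (5/2)·(x_2/x_1)^(1/3). Set equal to p_1/p_2.
Hence x_2/x_1 = ((2/5)·p_1/p_2)^(1/(1/3)), i.e. raised to the 3 power.
Substitute x_2 = (x_2/x_1)·x_1 into the budget: x_1* = m/(p_1 + p_2·(x_2/x_1)).
Numerically x_2/x_1 = 0.038952, so x_1* = 20/(10 + 11.8·0.038952) = 1.9121 and x_2* = 0.038952·1.9121 = 0.0745.

x_2* = 0.0745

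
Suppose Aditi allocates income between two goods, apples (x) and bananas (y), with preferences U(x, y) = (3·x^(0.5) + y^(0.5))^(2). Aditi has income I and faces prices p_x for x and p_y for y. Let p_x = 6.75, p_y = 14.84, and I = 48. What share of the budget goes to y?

From the CES first-order condition, 3·(y/x)^(0.5) = p_x/p_y.
Solve for the ratio: y/x = [(1/3)·p_x/p_y]^(2).
Substitute y = (y/x)·x into the budget: x* = I/(p_x + p_y·(y/x)).
Numerically y/x = 0.022988, so x* = 48/(6.75 + 14.84·0.022988) = 6.769 and y* = 0.022988·6.769 = 0.1556.
Expenditure on y: 14.84·0.1556 = 2.3092; share = 0.0481.

share on y = 0.0481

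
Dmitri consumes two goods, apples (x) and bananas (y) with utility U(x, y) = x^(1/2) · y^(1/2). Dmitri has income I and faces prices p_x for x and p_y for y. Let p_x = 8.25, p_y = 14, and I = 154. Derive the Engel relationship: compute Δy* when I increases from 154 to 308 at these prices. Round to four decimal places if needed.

Demand: x*(p_x,p_y,I) = 0.5·I/p_x and y* = 0.5·I/p_y.
At p_x=8.25, p_y=14, I=154: y* = 0.5·154/14 = 5.5.
At I' = 308: y* = 11. Change: 11 − 5.5 = 5.5.

Δy* = 5.5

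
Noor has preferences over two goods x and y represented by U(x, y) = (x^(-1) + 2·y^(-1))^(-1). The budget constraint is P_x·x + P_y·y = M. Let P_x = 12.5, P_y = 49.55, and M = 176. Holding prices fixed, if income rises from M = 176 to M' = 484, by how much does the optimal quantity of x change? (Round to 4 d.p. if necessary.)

MU_x ∝ x^(-2), MU_y ∝ 2·y^(-2), so MRS = (1/2)·(y/x)^(2) = P_x/P_y.
Hence y/x = (2·P_x/P_y)^(1/(2)), i.e. raised to the 0.5 power.
With the ratio pinned down, the budget gives x* = M/(P_x + P_y·(y/x)) and y* = (y/x)·x*.
Numerically y/x = 0.71031, so x* = 176/(12.5 + 49.55·0.71031) = 3.69.
At M' = 484: x* = 10.1476. Change: 10.1476 − 3.69 = 6.4576.

Δx* = 6.4576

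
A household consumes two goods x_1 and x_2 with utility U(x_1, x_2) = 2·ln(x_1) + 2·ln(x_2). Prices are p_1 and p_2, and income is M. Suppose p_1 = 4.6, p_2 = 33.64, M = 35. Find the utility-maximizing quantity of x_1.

Tangency: MRS = x_2/x_1 = p_1/p_2.
Rearranging, p_2·x_2 = p_1·x_1. Substituting into the budget gives p_1·x_1·(1 + 1) = M.
Demand: x_1*(p_1,p_2,M) = 0.5·M/p_1 and x_2* = 0.5·M/p_2.
At p_1=4.6, p_2=33.64, M=35: x_1* = 0.5·35/4.6 = 3.8043.

x_1* = 3.8043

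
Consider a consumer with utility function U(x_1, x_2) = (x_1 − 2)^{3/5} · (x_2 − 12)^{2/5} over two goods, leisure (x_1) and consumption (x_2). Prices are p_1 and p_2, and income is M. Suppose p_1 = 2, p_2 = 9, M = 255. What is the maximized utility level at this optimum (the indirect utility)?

This is Cobb-Douglas in (x_1−2, x_2−12): tangency gives 0.6·p_2·(x_2−12) = 0.4·p_1·(x_1−2).
After buying the subsistence bundle (2, 12), a share 0.6 of the remaining income goes to x_1: x_1* = 2 + 0.6·(M − 2p_1 − 12p_2)/p_1.
Discretionary income = 255 − 2·2 − 12·9 = 143; x_1* = 2 + 0.6·143/2 = 44.9; x_2* = 12 + 0.4·143/9 = 18.3556.
Utility at the optimum: U(44.9, 18.3556) = 19.9865.

V = 19.9865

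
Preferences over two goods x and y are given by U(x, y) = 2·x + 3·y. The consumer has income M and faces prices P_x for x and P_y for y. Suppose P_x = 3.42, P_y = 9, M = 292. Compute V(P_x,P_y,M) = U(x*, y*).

V = 170.7602

Perfect substitutes: compare marginal utility per dollar. 2/P_x vs 3/P_y → 0.5848 vs 0.3333.
x gives more utility per dollar, so spend all income on x: x* = M/P_x, y* = 0.
Numerically: x* = 85.3801, y* = 0.
Utility at the optimum: U(85.3801, 0) = 170.7602.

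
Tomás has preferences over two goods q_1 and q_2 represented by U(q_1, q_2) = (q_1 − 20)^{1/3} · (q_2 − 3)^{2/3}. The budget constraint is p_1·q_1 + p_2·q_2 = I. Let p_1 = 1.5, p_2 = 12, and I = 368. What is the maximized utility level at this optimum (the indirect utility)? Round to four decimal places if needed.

Let q_1' = q_1−20, q_2' = q_2−3. MRS = (1/2)·q_2'/q_1' = p_1/p_2.
Substituting into the budget: q_1* = 20 + 1/3·(I − 20·p_1 − 3·p_2)/p_1, and q_2* = 3 + 2/3·(…)/p_2.
Discretionary income = 368 − 20·1.5 − 3·12 = 302; q_1* = 20 + 1/3·302/1.5 = 87.1111; q_2* = 3 + 2/3·302/12 = 19.7778.
Utility at the optimum: U(87.1111, 19.7778) = 26.6331.

V = 26.6331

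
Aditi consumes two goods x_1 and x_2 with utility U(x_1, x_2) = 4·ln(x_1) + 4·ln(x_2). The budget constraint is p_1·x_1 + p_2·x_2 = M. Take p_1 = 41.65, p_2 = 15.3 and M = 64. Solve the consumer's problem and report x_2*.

x_2* = 2.0915

Tangency: MRS = x_2/x_1 = p_1/p_2.
Rearranging, p_2·x_2 = p_1·x_1. Substituting into the budget gives p_1·x_1·(1 + 1) = M.
Demand: x_1*(p_1,p_2,M) = 0.5·M/p_1 and x_2* = 0.5·M/p_2.
At p_1=41.65, p_2=15.3, M=64: x_2* = 0.5·64/15.3 = 2.0915.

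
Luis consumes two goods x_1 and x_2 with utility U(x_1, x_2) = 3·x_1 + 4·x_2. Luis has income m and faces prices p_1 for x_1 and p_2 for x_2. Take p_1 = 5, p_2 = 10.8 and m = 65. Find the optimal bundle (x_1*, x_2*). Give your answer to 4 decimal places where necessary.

x_1* = 13, x_2* = 0

Numerically: x_1* = 13, x_2* = 0.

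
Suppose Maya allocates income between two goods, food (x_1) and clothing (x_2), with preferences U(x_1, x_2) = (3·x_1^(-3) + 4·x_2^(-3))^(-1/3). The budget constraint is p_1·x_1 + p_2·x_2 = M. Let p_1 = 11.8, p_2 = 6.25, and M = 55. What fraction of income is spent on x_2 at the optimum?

With the ratio pinned down, the budget gives x_1* = M/(p_1 + p_2·(x_2/x_1)) and x_2* = (x_2/x_1)·x_1*.
Numerically x_2/x_1 = 1.259607, so x_1* = 55/(11.8 + 6.25·1.259607) = 2.7958 and x_2* = 1.259607·2.7958 = 3.5216.
Expenditure on x_2: 6.25·3.5216 = 22.0099; share = 0.4002.

share on x_2 = 0.4002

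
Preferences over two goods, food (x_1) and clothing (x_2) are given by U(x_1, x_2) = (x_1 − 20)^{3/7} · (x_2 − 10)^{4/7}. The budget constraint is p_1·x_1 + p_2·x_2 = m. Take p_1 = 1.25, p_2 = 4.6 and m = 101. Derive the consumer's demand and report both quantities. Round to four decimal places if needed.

x_1* = 30.2857, x_2* = 13.7267

Let x_1' = x_1−20, x_2' = x_2−10. MRS = (3/4)·x_2'/x_1' = p_1/p_2.
Substituting into the budget: x_1* = 20 + 3/7·(m − 20·p_1 − 10·p_2)/p_1, and x_2* = 10 + 4/7·(…)/p_2.
Discretionary income = 101 − 20·1.25 − 10·4.6 = 30; x_1* = 20 + 3/7·30/1.25 = 30.2857; x_2* = 10 + 4/7·30/4.6 = 13.7267.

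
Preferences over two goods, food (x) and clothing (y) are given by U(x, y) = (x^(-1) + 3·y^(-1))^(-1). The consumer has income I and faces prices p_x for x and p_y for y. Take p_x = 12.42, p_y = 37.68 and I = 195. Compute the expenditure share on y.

share on y = 0.751

MRS = MU_x/MU_y = (1/3)·(y/x)^(2). Set equal to p_x/p_y.
Hence y/x = (3·p_x/p_y)^(1/(2)), i.e. raised to the 0.5 power.
Substitute y = (y/x)·x into the budget: x* = I/(p_x + p_y·(y/x)).
Numerically y/x = 0.994411, so x* = 195/(12.42 + 37.68·0.994411) = 3.9086 and y* = 0.994411·3.9086 = 3.8868.
Expenditure on y: 37.68·3.8868 = 146.4546; share = 0.751.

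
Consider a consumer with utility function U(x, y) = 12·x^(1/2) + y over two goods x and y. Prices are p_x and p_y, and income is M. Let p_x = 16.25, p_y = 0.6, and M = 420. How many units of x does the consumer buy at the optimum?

MU_x = 6/√x, MU_y = 1. Tangency: 6/√x = p_x/p_y.
Thus x* = (6·p_y/p_x)² — independent of M — with the rest of income spent on y.
Plugging in: x* = (6·0.6/16.25)² = 0.0491.

x* = 0.0491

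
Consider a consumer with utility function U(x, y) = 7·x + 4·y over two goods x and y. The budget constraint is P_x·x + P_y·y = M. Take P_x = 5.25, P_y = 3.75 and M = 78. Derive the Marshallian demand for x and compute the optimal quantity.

x gives more utility per dollar, so spend all income on x: x* = M/P_x, y* = 0.
Numerically: x* = 14.8571, y* = 0.

x* = 14.8571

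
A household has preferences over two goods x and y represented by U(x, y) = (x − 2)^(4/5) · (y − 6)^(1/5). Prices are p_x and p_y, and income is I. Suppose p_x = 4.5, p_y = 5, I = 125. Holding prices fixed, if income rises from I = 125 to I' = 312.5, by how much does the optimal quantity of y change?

Δy* = 7.5

Let x' = x−2, y' = y−6. MRS = 4·y'/x' = p_x/p_y.
After buying the subsistence bundle (2, 6), a share 0.8 of the remaining income goes to x: x* = 2 + 0.8·(I − 2p_x − 6p_y)/p_x.
Discretionary income = 125 − 2·4.5 − 6·5 = 86; y* = 6 + 0.2·86/5 = 9.44.
At I' = 312.5: y* = 16.94. Change: 16.94 − 9.44 = 7.5.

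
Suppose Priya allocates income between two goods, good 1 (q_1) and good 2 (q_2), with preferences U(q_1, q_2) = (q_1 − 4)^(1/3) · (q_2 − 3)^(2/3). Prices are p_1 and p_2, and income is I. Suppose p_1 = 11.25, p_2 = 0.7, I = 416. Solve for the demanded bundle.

q_1* = 14.9304, q_2* = 354.3333

This is Cobb-Douglas in (q_1−4, q_2−3): tangency gives 1/3·p_2·(q_2−3) = 2/3·p_1·(q_1−4).
After buying the subsistence bundle (4, 3), a share 1/3 of the remaining income goes to q_1: q_1* = 4 + 1/3·(I − 4p_1 − 3p_2)/p_1.
Discretionary income = 416 − 4·11.25 − 3·0.7 = 368.9; q_1* = 4 + 1/3·368.9/11.25 = 14.9304; q_2* = 3 + 2/3·368.9/0.7 = 354.3333.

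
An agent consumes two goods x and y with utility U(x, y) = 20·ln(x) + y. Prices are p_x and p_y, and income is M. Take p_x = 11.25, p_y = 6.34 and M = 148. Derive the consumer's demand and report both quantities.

x* = 11.2711, y* = 3.3438

MU_x = 20/x, MU_y = 1. Tangency: 20/x = p_x/p_y.
So x*(p_x,p_y) = 20·p_y/p_x, independent of income; and y* = (M − 20·p_y)/p_y.
At the given prices: x* = 20·6.34/11.25 = 11.2711, and y* = 3.3438.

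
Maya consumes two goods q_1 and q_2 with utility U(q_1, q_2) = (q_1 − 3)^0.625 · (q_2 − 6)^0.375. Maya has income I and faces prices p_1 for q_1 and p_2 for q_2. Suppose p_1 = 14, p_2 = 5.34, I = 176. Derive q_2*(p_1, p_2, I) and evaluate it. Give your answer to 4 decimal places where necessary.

MRS = (5/3)·(q_2−6)/(q_1−3). Tangency with p_1/p_2 gives q_2−6 = (3/5)·(p_1/p_2)·(q_1−3).
After buying the subsistence bundle (3, 6), a share 0.625 of the remaining income goes to q_1: q_1* = 3 + 0.625·(I − 3p_1 − 6p_2)/p_1.
Discretionary income = 176 − 3·14 − 6·5.34 = 101.96; q_2* = 6 + 0.375·101.96/5.34 = 13.1601.

q_2* = 13.1601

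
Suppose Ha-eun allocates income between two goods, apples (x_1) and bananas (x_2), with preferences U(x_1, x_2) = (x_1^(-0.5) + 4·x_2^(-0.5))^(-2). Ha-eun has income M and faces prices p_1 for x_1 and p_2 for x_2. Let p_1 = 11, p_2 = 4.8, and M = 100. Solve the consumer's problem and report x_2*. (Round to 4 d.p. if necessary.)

From the CES first-order condition, (1/4)·(x_2/x_1)^(1.5) = p_1/p_2.
Hence x_2/x_1 = (4·p_1/p_2)^(1/(1.5)), i.e. raised to the 2/3 power.
Substitute x_2 = (x_2/x_1)·x_1 into the budget: x_1* = M/(p_1 + p_2·(x_2/x_1)).
Numerically x_2/x_1 = 4.380002, so x_1* = 100/(11 + 4.8·4.380002) = 3.1227 and x_2* = 4.380002·3.1227 = 13.6772.

x_2* = 13.6772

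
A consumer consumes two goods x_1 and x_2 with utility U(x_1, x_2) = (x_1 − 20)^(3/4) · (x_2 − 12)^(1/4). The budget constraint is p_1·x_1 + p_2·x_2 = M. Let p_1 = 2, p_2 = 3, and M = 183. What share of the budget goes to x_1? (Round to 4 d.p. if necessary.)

After buying the subsistence bundle (20, 12), a share 0.75 of the remaining income goes to x_1: x_1* = 20 + 0.75·(M − 20p_1 − 12p_2)/p_1.
Discretionary income = 183 − 20·2 − 12·3 = 107; x_1* = 20 + 0.75·107/2 = 60.125; x_2* = 12 + 0.25·107/3 = 20.9167.
Expenditure on x_1: 2·60.125 = 120.25; share = 0.6571.

share on x_1 = 0.6571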